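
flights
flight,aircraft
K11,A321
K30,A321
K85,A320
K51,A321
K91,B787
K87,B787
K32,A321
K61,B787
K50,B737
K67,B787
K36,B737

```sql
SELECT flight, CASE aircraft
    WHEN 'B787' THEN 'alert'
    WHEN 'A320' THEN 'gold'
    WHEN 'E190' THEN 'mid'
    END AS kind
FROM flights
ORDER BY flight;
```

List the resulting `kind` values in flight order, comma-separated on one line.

NULL, NULL, NULL, NULL, NULL, NULL, alert, alert, gold, alert, alert

flight=K11: (no match → NULL) → NULL
flight=K30: (no match → NULL) → NULL
flight=K32: (no match → NULL) → NULL
flight=K36: (no match → NULL) → NULL
flight=K50: (no match → NULL) → NULL
flight=K51: (no match → NULL) → NULL
flight=K61: aircraft='B787' → alert
flight=K67: aircraft='B787' → alert
flight=K85: aircraft='A320' → gold
flight=K87: aircraft='B787' → alert
flight=K91: aircraft='B787' → alert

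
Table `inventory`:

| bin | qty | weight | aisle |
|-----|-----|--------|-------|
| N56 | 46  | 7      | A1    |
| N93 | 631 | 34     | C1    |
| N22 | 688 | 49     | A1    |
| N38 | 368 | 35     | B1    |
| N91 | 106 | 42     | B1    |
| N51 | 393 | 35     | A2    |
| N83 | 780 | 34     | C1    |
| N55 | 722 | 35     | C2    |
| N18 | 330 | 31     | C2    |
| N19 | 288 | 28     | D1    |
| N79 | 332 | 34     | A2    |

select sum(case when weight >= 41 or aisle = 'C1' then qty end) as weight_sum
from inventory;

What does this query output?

bin=N56: ✗
bin=N93: ✓ → 631
bin=N22: ✓ → 688
bin=N38: ✗
bin=N91: ✓ → 106
bin=N51: ✗
bin=N83: ✓ → 780
bin=N55: ✗
bin=N18: ✗
bin=N19: ✗
bin=N79: ✗
weight_sum = 631 + 688 + 106 + 780 = 2205

2205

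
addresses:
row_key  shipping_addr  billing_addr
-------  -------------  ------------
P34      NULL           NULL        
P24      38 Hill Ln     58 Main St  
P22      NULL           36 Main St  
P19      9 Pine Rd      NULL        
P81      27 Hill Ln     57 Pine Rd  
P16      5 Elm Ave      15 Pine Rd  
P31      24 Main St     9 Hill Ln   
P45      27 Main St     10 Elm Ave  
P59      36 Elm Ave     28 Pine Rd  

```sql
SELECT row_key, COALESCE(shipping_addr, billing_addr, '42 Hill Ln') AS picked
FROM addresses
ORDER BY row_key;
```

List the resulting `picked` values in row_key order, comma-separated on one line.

row_key=P16: shipping_addr=5 Elm Ave → 5 Elm Ave
row_key=P19: shipping_addr=9 Pine Rd → 9 Pine Rd
row_key=P22: shipping_addr=NULL, billing_addr=36 Main St → 36 Main St
row_key=P24: shipping_addr=38 Hill Ln → 38 Hill Ln
row_key=P31: shipping_addr=24 Main St → 24 Main St
row_key=P34: shipping_addr=NULL, billing_addr=NULL, → literal 42 Hill Ln → 42 Hill Ln
row_key=P45: shipping_addr=27 Main St → 27 Main St
row_key=P59: shipping_addr=36 Elm Ave → 36 Elm Ave
row_key=P81: shipping_addr=27 Hill Ln → 27 Hill Ln

5 Elm Ave, 9 Pine Rd, 36 Main St, 38 Hill Ln, 24 Main St, 42 Hill Ln, 27 Main St, 36 Elm Ave, 27 Hill Ln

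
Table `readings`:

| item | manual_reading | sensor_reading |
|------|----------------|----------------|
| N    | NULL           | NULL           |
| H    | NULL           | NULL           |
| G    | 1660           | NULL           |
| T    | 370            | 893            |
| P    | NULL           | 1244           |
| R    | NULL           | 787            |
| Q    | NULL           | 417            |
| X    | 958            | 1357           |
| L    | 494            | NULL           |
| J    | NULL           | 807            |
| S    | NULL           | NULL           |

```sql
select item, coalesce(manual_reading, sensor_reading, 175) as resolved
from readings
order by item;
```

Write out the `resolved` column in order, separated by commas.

item=G: manual_reading=1660 → 1660
item=H: manual_reading=NULL, sensor_reading=NULL, → literal 175 → 175
item=J: manual_reading=NULL, sensor_reading=807 → 807
item=L: manual_reading=494 → 494
item=N: manual_reading=NULL, sensor_reading=NULL, → literal 175 → 175
item=P: manual_reading=NULL, sensor_reading=1244 → 1244
item=Q: manual_reading=NULL, sensor_reading=417 → 417
item=R: manual_reading=NULL, sensor_reading=787 → 787
item=S: manual_reading=NULL, sensor_reading=NULL, → literal 175 → 175
item=T: manual_reading=370 → 370
item=X: manual_reading=958 → 958

1660, 175, 807, 494, 175, 1244, 417, 787, 175, 370, 958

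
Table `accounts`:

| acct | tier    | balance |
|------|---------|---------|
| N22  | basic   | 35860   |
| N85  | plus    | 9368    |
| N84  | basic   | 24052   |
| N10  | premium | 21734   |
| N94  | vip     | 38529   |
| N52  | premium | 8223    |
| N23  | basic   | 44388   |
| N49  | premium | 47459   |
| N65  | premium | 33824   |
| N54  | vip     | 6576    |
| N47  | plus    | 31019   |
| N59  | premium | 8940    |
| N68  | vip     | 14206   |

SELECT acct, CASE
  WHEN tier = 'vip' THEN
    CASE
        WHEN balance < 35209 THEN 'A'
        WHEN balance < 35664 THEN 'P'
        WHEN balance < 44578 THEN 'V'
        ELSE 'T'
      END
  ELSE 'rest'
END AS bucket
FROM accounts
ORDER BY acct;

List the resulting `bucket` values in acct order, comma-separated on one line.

rest, rest, rest, rest, rest, rest, A, rest, rest, A, rest, rest, V

acct=N10: tier='premium' → outer ELSE → rest
acct=N22: tier='basic' → outer ELSE → rest
acct=N23: tier='basic' → outer ELSE → rest
acct=N47: tier='plus' → outer ELSE → rest
acct=N49: tier='premium' → outer ELSE → rest
acct=N52: tier='premium' → outer ELSE → rest
acct=N54: tier='vip' → inner[balance < 35209] → A
acct=N59: tier='premium' → outer ELSE → rest
acct=N65: tier='premium' → outer ELSE → rest
acct=N68: tier='vip' → inner[balance < 35209] → A
acct=N84: tier='basic' → outer ELSE → rest
acct=N85: tier='plus' → outer ELSE → rest
acct=N94: tier='vip' → inner[balance < 44578] → V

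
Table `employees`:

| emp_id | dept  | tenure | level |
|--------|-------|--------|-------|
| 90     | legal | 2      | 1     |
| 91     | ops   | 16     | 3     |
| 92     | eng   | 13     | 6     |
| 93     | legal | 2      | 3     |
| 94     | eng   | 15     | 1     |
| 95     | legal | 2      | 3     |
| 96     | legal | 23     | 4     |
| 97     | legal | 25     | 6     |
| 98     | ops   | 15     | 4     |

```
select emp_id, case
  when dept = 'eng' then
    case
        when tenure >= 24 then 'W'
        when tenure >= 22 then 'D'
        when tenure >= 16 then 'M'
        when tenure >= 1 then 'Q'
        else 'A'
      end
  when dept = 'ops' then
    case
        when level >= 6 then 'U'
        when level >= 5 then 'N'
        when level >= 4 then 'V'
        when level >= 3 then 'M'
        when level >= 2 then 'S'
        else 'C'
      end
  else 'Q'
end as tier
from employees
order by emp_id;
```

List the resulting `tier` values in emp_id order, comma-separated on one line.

Q, M, Q, Q, Q, Q, Q, Q, V

emp_id=90: dept='legal' → outer ELSE → Q
emp_id=91: dept='ops' → inner[level >= 3] → M
emp_id=92: dept='eng' → inner[tenure >= 1] → Q
emp_id=93: dept='legal' → outer ELSE → Q
emp_id=94: dept='eng' → inner[tenure >= 1] → Q
emp_id=95: dept='legal' → outer ELSE → Q
emp_id=96: dept='legal' → outer ELSE → Q
emp_id=97: dept='legal' → outer ELSE → Q
emp_id=98: dept='ops' → inner[level >= 4] → V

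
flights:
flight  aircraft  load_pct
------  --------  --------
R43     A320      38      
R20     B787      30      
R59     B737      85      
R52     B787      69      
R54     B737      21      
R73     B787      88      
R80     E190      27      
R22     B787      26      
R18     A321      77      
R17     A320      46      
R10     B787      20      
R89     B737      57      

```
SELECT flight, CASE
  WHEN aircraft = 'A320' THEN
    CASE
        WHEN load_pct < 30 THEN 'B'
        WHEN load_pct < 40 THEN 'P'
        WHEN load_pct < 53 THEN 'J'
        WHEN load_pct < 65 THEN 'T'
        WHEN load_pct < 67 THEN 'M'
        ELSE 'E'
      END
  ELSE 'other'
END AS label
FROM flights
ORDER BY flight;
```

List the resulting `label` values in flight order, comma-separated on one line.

other, J, other, other, other, P, other, other, other, other, other, other

flight=R10: aircraft='B787' → outer ELSE → other
flight=R17: aircraft='A320' → inner[load_pct < 53] → J
flight=R18: aircraft='A321' → outer ELSE → other
flight=R20: aircraft='B787' → outer ELSE → other
flight=R22: aircraft='B787' → outer ELSE → other
flight=R43: aircraft='A320' → inner[load_pct < 40] → P
flight=R52: aircraft='B787' → outer ELSE → other
flight=R54: aircraft='B737' → outer ELSE → other
flight=R59: aircraft='B737' → outer ELSE → other
flight=R73: aircraft='B787' → outer ELSE → other
flight=R80: aircraft='E190' → outer ELSE → other
flight=R89: aircraft='B737' → outer ELSE → other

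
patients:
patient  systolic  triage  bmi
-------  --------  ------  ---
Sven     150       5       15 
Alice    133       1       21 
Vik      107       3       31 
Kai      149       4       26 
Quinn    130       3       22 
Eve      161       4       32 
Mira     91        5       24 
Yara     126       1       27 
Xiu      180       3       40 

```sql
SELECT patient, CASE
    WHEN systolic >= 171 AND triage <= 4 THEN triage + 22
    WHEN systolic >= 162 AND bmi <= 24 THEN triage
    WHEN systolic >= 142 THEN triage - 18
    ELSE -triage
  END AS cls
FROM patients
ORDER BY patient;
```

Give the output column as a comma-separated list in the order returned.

patient=Alice: ELSE → -1
patient=Eve: systolic >= 142 → -14
patient=Kai: systolic >= 142 → -14
patient=Mira: ELSE → -5
patient=Quinn: ELSE → -3
patient=Sven: systolic >= 142 → -13
patient=Vik: ELSE → -3
patient=Xiu: systolic >= 171 AND triage <= 4 → 25
patient=Yara: ELSE → -1

-1, -14, -14, -5, -3, -13, -3, 25, -1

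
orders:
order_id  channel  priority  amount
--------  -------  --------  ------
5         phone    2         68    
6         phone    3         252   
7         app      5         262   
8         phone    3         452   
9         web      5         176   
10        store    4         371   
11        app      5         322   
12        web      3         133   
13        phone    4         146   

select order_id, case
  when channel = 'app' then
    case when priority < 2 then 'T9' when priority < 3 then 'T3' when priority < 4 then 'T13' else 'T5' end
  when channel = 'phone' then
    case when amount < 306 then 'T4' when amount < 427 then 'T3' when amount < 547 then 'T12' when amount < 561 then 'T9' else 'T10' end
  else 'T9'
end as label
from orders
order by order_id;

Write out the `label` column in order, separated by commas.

T4, T4, T5, T12, T9, T9, T5, T9, T4

order_id=5: channel='phone' → inner[amount < 306] → T4
order_id=6: channel='phone' → inner[amount < 306] → T4
order_id=7: channel='app' → inner[ELSE] → T5
order_id=8: channel='phone' → inner[amount < 547] → T12
order_id=9: channel='web' → outer ELSE → T9
order_id=10: channel='store' → outer ELSE → T9
order_id=11: channel='app' → inner[ELSE] → T5
order_id=12: channel='web' → outer ELSE → T9
order_id=13: channel='phone' → inner[amount < 306] → T4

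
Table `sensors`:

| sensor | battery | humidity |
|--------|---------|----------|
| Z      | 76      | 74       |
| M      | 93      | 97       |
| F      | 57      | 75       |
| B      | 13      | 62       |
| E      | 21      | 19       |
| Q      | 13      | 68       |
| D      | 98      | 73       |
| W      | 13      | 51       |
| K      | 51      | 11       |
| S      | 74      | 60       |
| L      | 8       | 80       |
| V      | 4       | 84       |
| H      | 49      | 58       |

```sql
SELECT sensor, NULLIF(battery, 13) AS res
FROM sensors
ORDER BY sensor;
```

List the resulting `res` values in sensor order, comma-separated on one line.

sensor=B: battery=13 vs 13: equal → NULL
sensor=D: battery=98 vs 13: differ → 98
sensor=E: battery=21 vs 13: differ → 21
sensor=F: battery=57 vs 13: differ → 57
sensor=H: battery=49 vs 13: differ → 49
sensor=K: battery=51 vs 13: differ → 51
sensor=L: battery=8 vs 13: differ → 8
sensor=M: battery=93 vs 13: differ → 93
sensor=Q: battery=13 vs 13: equal → NULL
sensor=S: battery=74 vs 13: differ → 74
sensor=V: battery=4 vs 13: differ → 4
sensor=W: battery=13 vs 13: equal → NULL
sensor=Z: battery=76 vs 13: differ → 76

NULL, 98, 21, 57, 49, 51, 8, 93, NULL, 74, 4, NULL, 76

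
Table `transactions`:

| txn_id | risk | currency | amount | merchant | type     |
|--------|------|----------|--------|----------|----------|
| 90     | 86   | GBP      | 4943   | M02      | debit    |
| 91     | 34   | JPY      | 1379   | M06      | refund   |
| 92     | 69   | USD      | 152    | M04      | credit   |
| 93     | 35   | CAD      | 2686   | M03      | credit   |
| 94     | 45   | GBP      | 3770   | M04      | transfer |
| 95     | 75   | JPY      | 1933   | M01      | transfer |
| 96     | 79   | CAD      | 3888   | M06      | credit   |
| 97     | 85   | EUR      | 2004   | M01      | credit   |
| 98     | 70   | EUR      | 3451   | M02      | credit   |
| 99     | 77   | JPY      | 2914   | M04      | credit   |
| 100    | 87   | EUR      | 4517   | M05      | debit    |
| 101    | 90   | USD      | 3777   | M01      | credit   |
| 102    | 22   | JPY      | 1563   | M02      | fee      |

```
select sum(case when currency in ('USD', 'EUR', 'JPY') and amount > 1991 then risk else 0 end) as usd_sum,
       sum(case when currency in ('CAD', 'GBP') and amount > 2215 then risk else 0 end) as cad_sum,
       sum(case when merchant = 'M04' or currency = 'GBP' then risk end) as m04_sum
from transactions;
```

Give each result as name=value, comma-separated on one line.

[usd_sum: currency in ('USD', 'EUR', 'JPY') and amount > 1991]
txn_id=90: ✗
txn_id=91: ✗
txn_id=92: ✗
txn_id=93: ✗
txn_id=94: ✗
txn_id=95: ✗
txn_id=96: ✗
txn_id=97: ✓ → 85
txn_id=98: ✓ → 70
txn_id=99: ✓ → 77
txn_id=100: ✓ → 87
txn_id=101: ✓ → 90
txn_id=102: ✗
usd_sum = 85 + 70 + 77 + 87 + 90 = 409
—
[cad_sum: currency in ('CAD', 'GBP') and amount > 2215]
txn_id=90: ✓ → 86
txn_id=91: ✗
txn_id=92: ✗
txn_id=93: ✓ → 35
txn_id=94: ✓ → 45
txn_id=95: ✗
txn_id=96: ✓ → 79
txn_id=97: ✗
txn_id=98: ✗
txn_id=99: ✗
txn_id=100: ✗
txn_id=101: ✗
txn_id=102: ✗
cad_sum = 86 + 35 + 45 + 79 = 245
—
[m04_sum: merchant = 'M04' or currency = 'GBP']
txn_id=90: ✓ → 86
txn_id=91: ✗
txn_id=92: ✓ → 69
txn_id=93: ✗
txn_id=94: ✓ → 45
txn_id=95: ✗
txn_id=96: ✗
txn_id=97: ✗
txn_id=98: ✗
txn_id=99: ✓ → 77
txn_id=100: ✗
txn_id=101: ✗
txn_id=102: ✗
m04_sum = 86 + 69 + 45 + 77 = 277

usd_sum=409, cad_sum=245, m04_sum=277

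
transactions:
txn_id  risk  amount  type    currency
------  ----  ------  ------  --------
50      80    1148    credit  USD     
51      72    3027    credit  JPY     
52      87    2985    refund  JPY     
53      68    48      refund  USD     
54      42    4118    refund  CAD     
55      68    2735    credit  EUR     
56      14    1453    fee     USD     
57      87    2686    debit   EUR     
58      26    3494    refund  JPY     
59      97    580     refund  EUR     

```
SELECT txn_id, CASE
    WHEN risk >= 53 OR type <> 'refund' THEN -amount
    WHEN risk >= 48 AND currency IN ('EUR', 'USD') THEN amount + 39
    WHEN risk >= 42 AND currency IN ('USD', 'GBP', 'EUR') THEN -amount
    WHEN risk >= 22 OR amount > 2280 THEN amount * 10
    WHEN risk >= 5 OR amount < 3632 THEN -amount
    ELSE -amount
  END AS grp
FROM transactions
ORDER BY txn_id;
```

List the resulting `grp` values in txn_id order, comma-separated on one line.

txn_id=50: risk >= 53 OR type <> 'refund' → -1148
txn_id=51: risk >= 53 OR type <> 'refund' → -3027
txn_id=52: risk >= 53 OR type <> 'refund' → -2985
txn_id=53: risk >= 53 OR type <> 'refund' → -48
txn_id=54: risk >= 22 OR amount > 2280 → 41180
txn_id=55: risk >= 53 OR type <> 'refund' → -2735
txn_id=56: risk >= 53 OR type <> 'refund' → -1453
txn_id=57: risk >= 53 OR type <> 'refund' → -2686
txn_id=58: risk >= 22 OR amount > 2280 → 34940
txn_id=59: risk >= 53 OR type <> 'refund' → -580

-1148, -3027, -2985, -48, 41180, -2735, -1453, -2686, 34940, -580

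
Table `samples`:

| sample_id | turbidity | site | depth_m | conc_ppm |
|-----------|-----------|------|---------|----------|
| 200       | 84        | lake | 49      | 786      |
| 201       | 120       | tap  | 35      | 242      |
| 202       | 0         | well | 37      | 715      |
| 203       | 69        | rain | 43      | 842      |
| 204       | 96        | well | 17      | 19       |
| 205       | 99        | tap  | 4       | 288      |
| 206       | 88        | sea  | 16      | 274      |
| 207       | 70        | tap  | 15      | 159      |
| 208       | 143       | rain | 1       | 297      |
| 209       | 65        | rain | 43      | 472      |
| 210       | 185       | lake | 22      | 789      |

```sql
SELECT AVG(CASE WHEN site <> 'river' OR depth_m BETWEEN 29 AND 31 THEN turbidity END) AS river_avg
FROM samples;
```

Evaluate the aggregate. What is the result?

sample_id=200: ✓ → 84
sample_id=201: ✓ → 120
sample_id=202: ✓ → 0
sample_id=203: ✓ → 69
sample_id=204: ✓ → 96
sample_id=205: ✓ → 99
sample_id=206: ✓ → 88
sample_id=207: ✓ → 70
sample_id=208: ✓ → 143
sample_id=209: ✓ → 65
sample_id=210: ✓ → 185
river_avg = (84 + 120 + 0 + 69 + 96 + 99 + 88 + 70 + 143 + 65 + 185) / 11 = 92.6363636364

92.6363636364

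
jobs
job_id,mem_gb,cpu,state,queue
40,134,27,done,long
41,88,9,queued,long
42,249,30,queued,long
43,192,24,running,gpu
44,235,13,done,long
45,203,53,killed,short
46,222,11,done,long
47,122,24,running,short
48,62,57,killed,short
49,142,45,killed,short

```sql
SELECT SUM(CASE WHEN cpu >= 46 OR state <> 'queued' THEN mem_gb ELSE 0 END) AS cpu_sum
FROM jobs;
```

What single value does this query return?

1312

job_id=40: ✓ → 134
job_id=41: ✗
job_id=42: ✗
job_id=43: ✓ → 192
job_id=44: ✓ → 235
job_id=45: ✓ → 203
job_id=46: ✓ → 222
job_id=47: ✓ → 122
job_id=48: ✓ → 62
job_id=49: ✓ → 142
cpu_sum = 134 + 192 + 235 + 203 + 222 + 122 + 62 + 142 = 1312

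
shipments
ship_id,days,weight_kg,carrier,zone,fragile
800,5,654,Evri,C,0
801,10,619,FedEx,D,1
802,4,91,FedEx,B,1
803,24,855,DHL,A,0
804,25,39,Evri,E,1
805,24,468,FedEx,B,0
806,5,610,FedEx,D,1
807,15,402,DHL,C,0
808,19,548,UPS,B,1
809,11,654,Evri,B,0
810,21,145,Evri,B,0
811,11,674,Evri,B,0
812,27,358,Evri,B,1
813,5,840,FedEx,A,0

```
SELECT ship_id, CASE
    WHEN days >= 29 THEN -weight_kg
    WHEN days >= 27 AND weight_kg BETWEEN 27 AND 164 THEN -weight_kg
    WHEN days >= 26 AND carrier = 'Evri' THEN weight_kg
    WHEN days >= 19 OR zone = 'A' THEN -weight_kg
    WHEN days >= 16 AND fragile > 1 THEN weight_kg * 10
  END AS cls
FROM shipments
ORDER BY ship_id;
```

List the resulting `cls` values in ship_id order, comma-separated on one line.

NULL, NULL, NULL, -855, -39, -468, NULL, NULL, -548, NULL, -145, NULL, 358, -840

ship_id=800: (no match → NULL) → NULL
ship_id=801: (no match → NULL) → NULL
ship_id=802: (no match → NULL) → NULL
ship_id=803: days >= 19 OR zone = 'A' → -855
ship_id=804: days >= 19 OR zone = 'A' → -39
ship_id=805: days >= 19 OR zone = 'A' → -468
ship_id=806: (no match → NULL) → NULL
ship_id=807: (no match → NULL) → NULL
ship_id=808: days >= 19 OR zone = 'A' → -548
ship_id=809: (no match → NULL) → NULL
ship_id=810: days >= 19 OR zone = 'A' → -145
ship_id=811: (no match → NULL) → NULL
ship_id=812: days >= 26 AND carrier = 'Evri' → 358
ship_id=813: days >= 19 OR zone = 'A' → -840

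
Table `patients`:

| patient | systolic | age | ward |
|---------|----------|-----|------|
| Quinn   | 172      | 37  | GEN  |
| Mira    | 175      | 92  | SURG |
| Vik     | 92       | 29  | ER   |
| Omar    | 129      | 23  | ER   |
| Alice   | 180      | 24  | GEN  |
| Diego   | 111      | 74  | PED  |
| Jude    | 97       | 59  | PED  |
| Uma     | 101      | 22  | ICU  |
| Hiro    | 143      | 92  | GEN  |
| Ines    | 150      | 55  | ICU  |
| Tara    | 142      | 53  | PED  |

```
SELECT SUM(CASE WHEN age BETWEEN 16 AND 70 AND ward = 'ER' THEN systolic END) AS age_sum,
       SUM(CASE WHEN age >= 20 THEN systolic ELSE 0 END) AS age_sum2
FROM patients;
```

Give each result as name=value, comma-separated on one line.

age_sum=221, age_sum2=1492

[age_sum: age BETWEEN 16 AND 70 AND ward = 'ER']
patient=Quinn: ✗
patient=Mira: ✗
patient=Vik: ✓ → 92
patient=Omar: ✓ → 129
patient=Alice: ✗
patient=Diego: ✗
patient=Jude: ✗
patient=Uma: ✗
patient=Hiro: ✗
patient=Ines: ✗
patient=Tara: ✗
age_sum = 92 + 129 = 221
—
[age_sum2: age >= 20]
patient=Quinn: ✓ → 172
patient=Mira: ✓ → 175
patient=Vik: ✓ → 92
patient=Omar: ✓ → 129
patient=Alice: ✓ → 180
patient=Diego: ✓ → 111
patient=Jude: ✓ → 97
patient=Uma: ✓ → 101
patient=Hiro: ✓ → 143
patient=Ines: ✓ → 150
patient=Tara: ✓ → 142
age_sum2 = 172 + 175 + 92 + 129 + 180 + 111 + 97 + 101 + 143 + 150 + 142 = 1492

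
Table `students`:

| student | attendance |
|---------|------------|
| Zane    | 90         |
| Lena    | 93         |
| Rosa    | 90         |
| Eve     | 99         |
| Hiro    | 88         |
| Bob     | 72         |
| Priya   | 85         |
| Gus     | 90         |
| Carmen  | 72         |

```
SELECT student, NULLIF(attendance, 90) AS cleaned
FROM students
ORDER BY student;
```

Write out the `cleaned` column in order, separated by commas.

student=Bob: attendance=72 vs 90: differ → 72
student=Carmen: attendance=72 vs 90: differ → 72
student=Eve: attendance=99 vs 90: differ → 99
student=Gus: attendance=90 vs 90: equal → NULL
student=Hiro: attendance=88 vs 90: differ → 88
student=Lena: attendance=93 vs 90: differ → 93
student=Priya: attendance=85 vs 90: differ → 85
student=Rosa: attendance=90 vs 90: equal → NULL
student=Zane: attendance=90 vs 90: equal → NULL

72, 72, 99, NULL, 88, 93, 85, NULL, NULL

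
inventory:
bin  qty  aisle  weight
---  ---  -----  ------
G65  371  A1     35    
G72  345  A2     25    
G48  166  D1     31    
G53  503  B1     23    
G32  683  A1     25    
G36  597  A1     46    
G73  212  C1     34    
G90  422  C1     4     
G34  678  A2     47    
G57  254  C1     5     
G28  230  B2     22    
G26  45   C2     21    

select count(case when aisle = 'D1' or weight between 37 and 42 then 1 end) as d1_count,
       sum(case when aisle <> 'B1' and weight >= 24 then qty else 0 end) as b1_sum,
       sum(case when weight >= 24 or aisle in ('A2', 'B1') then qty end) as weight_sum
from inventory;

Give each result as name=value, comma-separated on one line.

d1_count=1, b1_sum=3052, weight_sum=3555

[d1_count: aisle = 'D1' or weight between 37 and 42]
bin=G65: ✗
bin=G72: ✗
bin=G48: ✓ → 1
bin=G53: ✗
bin=G32: ✗
bin=G36: ✗
bin=G73: ✗
bin=G90: ✗
bin=G34: ✗
bin=G57: ✗
bin=G28: ✗
bin=G26: ✗
d1_count = COUNT(1) = 1
—
[b1_sum: aisle <> 'B1' and weight >= 24]
bin=G65: ✓ → 371
bin=G72: ✓ → 345
bin=G48: ✓ → 166
bin=G53: ✗
bin=G32: ✓ → 683
bin=G36: ✓ → 597
bin=G73: ✓ → 212
bin=G90: ✗
bin=G34: ✓ → 678
bin=G57: ✗
bin=G28: ✗
bin=G26: ✗
b1_sum = 371 + 345 + 166 + 683 + 597 + 212 + 678 = 3052
—
[weight_sum: weight >= 24 or aisle in ('A2', 'B1')]
bin=G65: ✓ → 371
bin=G72: ✓ → 345
bin=G48: ✓ → 166
bin=G53: ✓ → 503
bin=G32: ✓ → 683
bin=G36: ✓ → 597
bin=G73: ✓ → 212
bin=G90: ✗
bin=G34: ✓ → 678
bin=G57: ✗
bin=G28: ✗
bin=G26: ✗
weight_sum = 371 + 345 + 166 + 503 + 683 + 597 + 212 + 678 = 3555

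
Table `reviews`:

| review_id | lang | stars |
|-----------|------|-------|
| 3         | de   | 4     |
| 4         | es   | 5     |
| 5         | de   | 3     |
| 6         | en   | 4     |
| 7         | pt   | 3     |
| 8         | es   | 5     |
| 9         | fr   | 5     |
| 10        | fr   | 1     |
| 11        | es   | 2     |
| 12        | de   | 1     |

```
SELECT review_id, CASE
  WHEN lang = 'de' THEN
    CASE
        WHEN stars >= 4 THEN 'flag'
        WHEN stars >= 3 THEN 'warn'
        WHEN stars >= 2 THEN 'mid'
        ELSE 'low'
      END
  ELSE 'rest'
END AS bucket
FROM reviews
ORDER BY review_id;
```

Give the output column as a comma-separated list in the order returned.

flag, rest, warn, rest, rest, rest, rest, rest, rest, low

review_id=3: lang='de' → inner[stars >= 4] → flag
review_id=4: lang='es' → outer ELSE → rest
review_id=5: lang='de' → inner[stars >= 3] → warn
review_id=6: lang='en' → outer ELSE → rest
review_id=7: lang='pt' → outer ELSE → rest
review_id=8: lang='es' → outer ELSE → rest
review_id=9: lang='fr' → outer ELSE → rest
review_id=10: lang='fr' → outer ELSE → rest
review_id=11: lang='es' → outer ELSE → rest
review_id=12: lang='de' → inner[ELSE] → low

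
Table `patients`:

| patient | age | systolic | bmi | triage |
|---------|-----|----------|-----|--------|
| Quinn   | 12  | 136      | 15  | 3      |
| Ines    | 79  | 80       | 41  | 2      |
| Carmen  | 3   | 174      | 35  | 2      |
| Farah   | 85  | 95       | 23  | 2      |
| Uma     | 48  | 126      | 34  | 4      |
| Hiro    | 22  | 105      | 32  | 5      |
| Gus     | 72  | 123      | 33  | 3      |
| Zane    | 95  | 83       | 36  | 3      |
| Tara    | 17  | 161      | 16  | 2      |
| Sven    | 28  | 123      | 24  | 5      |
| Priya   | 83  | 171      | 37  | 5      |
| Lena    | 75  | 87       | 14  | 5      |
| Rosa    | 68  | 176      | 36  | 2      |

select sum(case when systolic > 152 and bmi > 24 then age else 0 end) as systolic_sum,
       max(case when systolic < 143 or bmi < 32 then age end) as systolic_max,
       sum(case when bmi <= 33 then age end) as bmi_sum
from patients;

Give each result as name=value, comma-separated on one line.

systolic_sum=154, systolic_max=95, bmi_sum=311

[systolic_sum: systolic > 152 and bmi > 24]
patient=Quinn: ✗
patient=Ines: ✗
patient=Carmen: ✓ → 3
patient=Farah: ✗
patient=Uma: ✗
patient=Hiro: ✗
patient=Gus: ✗
patient=Zane: ✗
patient=Tara: ✗
patient=Sven: ✗
patient=Priya: ✓ → 83
patient=Lena: ✗
patient=Rosa: ✓ → 68
systolic_sum = 3 + 83 + 68 = 154
—
[systolic_max: systolic < 143 or bmi < 32]
patient=Quinn: ✓ → 12
patient=Ines: ✓ → 79
patient=Carmen: ✗
patient=Farah: ✓ → 85
patient=Uma: ✓ → 48
patient=Hiro: ✓ → 22
patient=Gus: ✓ → 72
patient=Zane: ✓ → 95
patient=Tara: ✓ → 17
patient=Sven: ✓ → 28
patient=Priya: ✗
patient=Lena: ✓ → 75
patient=Rosa: ✗
systolic_max = MAX(12, 79, 85, 48, 22, 72, 95, 17, 28, 75) = 95
—
[bmi_sum: bmi <= 33]
patient=Quinn: ✓ → 12
patient=Ines: ✗
patient=Carmen: ✗
patient=Farah: ✓ → 85
patient=Uma: ✗
patient=Hiro: ✓ → 22
patient=Gus: ✓ → 72
patient=Zane: ✗
patient=Tara: ✓ → 17
patient=Sven: ✓ → 28
patient=Priya: ✗
patient=Lena: ✓ → 75
patient=Rosa: ✗
bmi_sum = 12 + 85 + 22 + 72 + 17 + 28 + 75 = 311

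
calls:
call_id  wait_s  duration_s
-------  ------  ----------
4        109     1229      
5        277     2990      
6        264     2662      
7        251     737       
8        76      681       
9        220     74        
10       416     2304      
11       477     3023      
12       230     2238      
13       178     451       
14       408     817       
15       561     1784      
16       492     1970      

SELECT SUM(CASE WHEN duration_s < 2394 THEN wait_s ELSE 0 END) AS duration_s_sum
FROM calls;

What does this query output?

2941

call_id=4: ✓ → 109
call_id=5: ✗
call_id=6: ✗
call_id=7: ✓ → 251
call_id=8: ✓ → 76
call_id=9: ✓ → 220
call_id=10: ✓ → 416
call_id=11: ✗
call_id=12: ✓ → 230
call_id=13: ✓ → 178
call_id=14: ✓ → 408
call_id=15: ✓ → 561
call_id=16: ✓ → 492
duration_s_sum = 109 + 251 + 76 + 220 + 416 + 230 + 178 + 408 + 561 + 492 = 2941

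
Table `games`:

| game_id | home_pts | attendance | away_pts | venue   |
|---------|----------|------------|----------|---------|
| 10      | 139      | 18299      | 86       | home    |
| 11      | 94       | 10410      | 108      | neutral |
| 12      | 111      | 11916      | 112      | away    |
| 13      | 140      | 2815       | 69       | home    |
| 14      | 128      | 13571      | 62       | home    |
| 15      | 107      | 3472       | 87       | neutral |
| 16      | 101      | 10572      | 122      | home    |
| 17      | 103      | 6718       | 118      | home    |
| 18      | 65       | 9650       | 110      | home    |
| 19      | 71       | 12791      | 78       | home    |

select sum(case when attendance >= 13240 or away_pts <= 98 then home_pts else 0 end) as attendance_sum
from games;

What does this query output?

585

game_id=10: ✓ → 139
game_id=11: ✗
game_id=12: ✗
game_id=13: ✓ → 140
game_id=14: ✓ → 128
game_id=15: ✓ → 107
game_id=16: ✗
game_id=17: ✗
game_id=18: ✗
game_id=19: ✓ → 71
attendance_sum = 139 + 140 + 128 + 107 + 71 = 585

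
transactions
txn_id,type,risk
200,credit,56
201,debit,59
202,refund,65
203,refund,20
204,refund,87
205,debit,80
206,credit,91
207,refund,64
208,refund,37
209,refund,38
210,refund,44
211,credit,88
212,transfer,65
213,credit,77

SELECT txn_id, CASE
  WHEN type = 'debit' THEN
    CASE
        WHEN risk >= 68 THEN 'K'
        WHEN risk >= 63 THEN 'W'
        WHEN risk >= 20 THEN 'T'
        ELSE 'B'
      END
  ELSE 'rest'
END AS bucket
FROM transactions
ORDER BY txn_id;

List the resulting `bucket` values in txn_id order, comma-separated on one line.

txn_id=200: type='credit' → outer ELSE → rest
txn_id=201: type='debit' → inner[risk >= 20] → T
txn_id=202: type='refund' → outer ELSE → rest
txn_id=203: type='refund' → outer ELSE → rest
txn_id=204: type='refund' → outer ELSE → rest
txn_id=205: type='debit' → inner[risk >= 68] → K
txn_id=206: type='credit' → outer ELSE → rest
txn_id=207: type='refund' → outer ELSE → rest
txn_id=208: type='refund' → outer ELSE → rest
txn_id=209: type='refund' → outer ELSE → rest
txn_id=210: type='refund' → outer ELSE → rest
txn_id=211: type='credit' → outer ELSE → rest
txn_id=212: type='transfer' → outer ELSE → rest
txn_id=213: type='credit' → outer ELSE → rest

rest, T, rest, rest, rest, K, rest, rest, rest, rest, rest, rest, rest, rest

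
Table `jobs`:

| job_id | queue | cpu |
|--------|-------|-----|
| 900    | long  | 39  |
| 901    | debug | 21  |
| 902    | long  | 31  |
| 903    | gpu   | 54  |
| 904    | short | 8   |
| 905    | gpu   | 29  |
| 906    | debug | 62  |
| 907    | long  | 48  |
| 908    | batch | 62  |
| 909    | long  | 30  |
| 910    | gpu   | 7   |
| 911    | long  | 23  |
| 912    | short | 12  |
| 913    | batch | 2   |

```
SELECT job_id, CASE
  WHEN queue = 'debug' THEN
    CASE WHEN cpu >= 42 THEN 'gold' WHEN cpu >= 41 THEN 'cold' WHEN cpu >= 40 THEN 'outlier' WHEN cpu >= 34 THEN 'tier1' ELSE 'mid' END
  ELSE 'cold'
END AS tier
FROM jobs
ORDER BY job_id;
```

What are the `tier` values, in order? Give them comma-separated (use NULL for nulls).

cold, mid, cold, cold, cold, cold, gold, cold, cold, cold, cold, cold, cold, cold

job_id=900: queue='long' → outer ELSE → cold
job_id=901: queue='debug' → inner[ELSE] → mid
job_id=902: queue='long' → outer ELSE → cold
job_id=903: queue='gpu' → outer ELSE → cold
job_id=904: queue='short' → outer ELSE → cold
job_id=905: queue='gpu' → outer ELSE → cold
job_id=906: queue='debug' → inner[cpu >= 42] → gold
job_id=907: queue='long' → outer ELSE → cold
job_id=908: queue='batch' → outer ELSE → cold
job_id=909: queue='long' → outer ELSE → cold
job_id=910: queue='gpu' → outer ELSE → cold
job_id=911: queue='long' → outer ELSE → cold
job_id=912: queue='short' → outer ELSE → cold
job_id=913: queue='batch' → outer ELSE → cold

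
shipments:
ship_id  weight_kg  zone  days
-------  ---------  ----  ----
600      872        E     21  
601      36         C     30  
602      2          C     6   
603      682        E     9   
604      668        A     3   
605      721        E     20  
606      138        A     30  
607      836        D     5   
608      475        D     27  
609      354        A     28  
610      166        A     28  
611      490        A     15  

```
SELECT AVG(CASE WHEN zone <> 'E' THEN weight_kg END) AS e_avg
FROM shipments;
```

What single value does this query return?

351.6666666667

ship_id=600: ✗
ship_id=601: ✓ → 36
ship_id=602: ✓ → 2
ship_id=603: ✗
ship_id=604: ✓ → 668
ship_id=605: ✗
ship_id=606: ✓ → 138
ship_id=607: ✓ → 836
ship_id=608: ✓ → 475
ship_id=609: ✓ → 354
ship_id=610: ✓ → 166
ship_id=611: ✓ → 490
e_avg = (36 + 2 + 668 + 138 + 836 + 475 + 354 + 166 + 490) / 9 = 351.6666666667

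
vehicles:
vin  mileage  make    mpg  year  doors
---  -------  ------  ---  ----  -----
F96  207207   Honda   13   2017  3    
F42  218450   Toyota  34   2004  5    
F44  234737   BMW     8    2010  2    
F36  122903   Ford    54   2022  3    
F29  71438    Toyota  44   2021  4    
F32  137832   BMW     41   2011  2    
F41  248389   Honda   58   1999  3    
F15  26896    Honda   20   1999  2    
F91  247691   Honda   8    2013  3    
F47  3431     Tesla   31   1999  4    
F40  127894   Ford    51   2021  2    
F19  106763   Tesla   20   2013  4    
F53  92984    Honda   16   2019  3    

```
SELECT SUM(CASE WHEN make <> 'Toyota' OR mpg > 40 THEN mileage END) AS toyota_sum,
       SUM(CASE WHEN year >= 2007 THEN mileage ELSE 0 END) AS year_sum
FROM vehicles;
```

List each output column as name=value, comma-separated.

[toyota_sum: make <> 'Toyota' OR mpg > 40]
vin=F96: ✓ → 207207
vin=F42: ✗
vin=F44: ✓ → 234737
vin=F36: ✓ → 122903
vin=F29: ✓ → 71438
vin=F32: ✓ → 137832
vin=F41: ✓ → 248389
vin=F15: ✓ → 26896
vin=F91: ✓ → 247691
vin=F47: ✓ → 3431
vin=F40: ✓ → 127894
vin=F19: ✓ → 106763
vin=F53: ✓ → 92984
toyota_sum = 207207 + 234737 + 122903 + 71438 + 137832 + 248389 + 26896 + 247691 + 3431 + 127894 + 106763 + 92984 = 1628165
—
[year_sum: year >= 2007]
vin=F96: ✓ → 207207
vin=F42: ✗
vin=F44: ✓ → 234737
vin=F36: ✓ → 122903
vin=F29: ✓ → 71438
vin=F32: ✓ → 137832
vin=F41: ✗
vin=F15: ✗
vin=F91: ✓ → 247691
vin=F47: ✗
vin=F40: ✓ → 127894
vin=F19: ✓ → 106763
vin=F53: ✓ → 92984
year_sum = 207207 + 234737 + 122903 + 71438 + 137832 + 247691 + 127894 + 106763 + 92984 = 1349449

toyota_sum=1628165, year_sum=1349449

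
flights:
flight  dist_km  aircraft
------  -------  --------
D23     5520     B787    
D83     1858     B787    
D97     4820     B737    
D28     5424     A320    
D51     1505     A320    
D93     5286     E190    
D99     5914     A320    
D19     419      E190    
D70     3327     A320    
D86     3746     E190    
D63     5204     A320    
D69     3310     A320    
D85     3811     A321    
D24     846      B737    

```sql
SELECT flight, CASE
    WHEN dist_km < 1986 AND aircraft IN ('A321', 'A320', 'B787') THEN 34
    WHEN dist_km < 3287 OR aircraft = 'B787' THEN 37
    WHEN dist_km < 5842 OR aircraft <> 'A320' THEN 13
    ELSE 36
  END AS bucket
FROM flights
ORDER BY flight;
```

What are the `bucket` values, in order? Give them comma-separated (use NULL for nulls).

flight=D19: dist_km < 3287 OR aircraft = 'B787' → 37
flight=D23: dist_km < 3287 OR aircraft = 'B787' → 37
flight=D24: dist_km < 3287 OR aircraft = 'B787' → 37
flight=D28: dist_km < 5842 OR aircraft <> 'A320' → 13
flight=D51: dist_km < 1986 AND aircraft IN ('A321', 'A320', 'B787') → 34
flight=D63: dist_km < 5842 OR aircraft <> 'A320' → 13
flight=D69: dist_km < 5842 OR aircraft <> 'A320' → 13
flight=D70: dist_km < 5842 OR aircraft <> 'A320' → 13
flight=D83: dist_km < 1986 AND aircraft IN ('A321', 'A320', 'B787') → 34
flight=D85: dist_km < 5842 OR aircraft <> 'A320' → 13
flight=D86: dist_km < 5842 OR aircraft <> 'A320' → 13
flight=D93: dist_km < 5842 OR aircraft <> 'A320' → 13
flight=D97: dist_km < 5842 OR aircraft <> 'A320' → 13
flight=D99: ELSE → 36

37, 37, 37, 13, 34, 13, 13, 13, 34, 13, 13, 13, 13, 36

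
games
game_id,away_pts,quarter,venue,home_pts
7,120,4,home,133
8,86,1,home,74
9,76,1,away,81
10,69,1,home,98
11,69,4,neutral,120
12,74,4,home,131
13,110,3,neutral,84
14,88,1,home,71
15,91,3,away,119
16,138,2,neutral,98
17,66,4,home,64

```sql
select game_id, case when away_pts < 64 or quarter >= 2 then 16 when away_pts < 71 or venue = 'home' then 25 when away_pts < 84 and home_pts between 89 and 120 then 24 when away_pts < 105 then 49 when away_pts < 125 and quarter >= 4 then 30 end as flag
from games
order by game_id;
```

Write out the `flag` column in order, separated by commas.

16, 25, 49, 25, 16, 16, 16, 25, 16, 16, 16

game_id=7: away_pts < 64 or quarter >= 2 → 16
game_id=8: away_pts < 71 or venue = 'home' → 25
game_id=9: away_pts < 105 → 49
game_id=10: away_pts < 71 or venue = 'home' → 25
game_id=11: away_pts < 64 or quarter >= 2 → 16
game_id=12: away_pts < 64 or quarter >= 2 → 16
game_id=13: away_pts < 64 or quarter >= 2 → 16
game_id=14: away_pts < 71 or venue = 'home' → 25
game_id=15: away_pts < 64 or quarter >= 2 → 16
game_id=16: away_pts < 64 or quarter >= 2 → 16
game_id=17: away_pts < 64 or quarter >= 2 → 16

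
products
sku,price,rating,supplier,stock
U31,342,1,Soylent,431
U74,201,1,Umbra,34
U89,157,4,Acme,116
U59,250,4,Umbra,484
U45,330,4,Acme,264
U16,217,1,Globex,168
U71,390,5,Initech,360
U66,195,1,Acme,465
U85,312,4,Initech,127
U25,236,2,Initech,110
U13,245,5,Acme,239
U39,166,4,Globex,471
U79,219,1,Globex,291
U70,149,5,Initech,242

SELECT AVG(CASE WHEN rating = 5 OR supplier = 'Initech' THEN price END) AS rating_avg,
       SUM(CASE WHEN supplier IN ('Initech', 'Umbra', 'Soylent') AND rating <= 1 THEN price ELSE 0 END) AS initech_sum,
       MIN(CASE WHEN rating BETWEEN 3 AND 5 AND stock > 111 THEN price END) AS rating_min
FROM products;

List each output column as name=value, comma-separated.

rating_avg=266.4, initech_sum=543, rating_min=149

[rating_avg: rating = 5 OR supplier = 'Initech']
sku=U31: ✗
sku=U74: ✗
sku=U89: ✗
sku=U59: ✗
sku=U45: ✗
sku=U16: ✗
sku=U71: ✓ → 390
sku=U66: ✗
sku=U85: ✓ → 312
sku=U25: ✓ → 236
sku=U13: ✓ → 245
sku=U39: ✗
sku=U79: ✗
sku=U70: ✓ → 149
rating_avg = (390 + 312 + 236 + 245 + 149) / 5 = 266.4
—
[initech_sum: supplier IN ('Initech', 'Umbra', 'Soylent') AND rating <= 1]
sku=U31: ✓ → 342
sku=U74: ✓ → 201
sku=U89: ✗
sku=U59: ✗
sku=U45: ✗
sku=U16: ✗
sku=U71: ✗
sku=U66: ✗
sku=U85: ✗
sku=U25: ✗
sku=U13: ✗
sku=U39: ✗
sku=U79: ✗
sku=U70: ✗
initech_sum = 342 + 201 = 543
—
[rating_min: rating BETWEEN 3 AND 5 AND stock > 111]
sku=U31: ✗
sku=U74: ✗
sku=U89: ✓ → 157
sku=U59: ✓ → 250
sku=U45: ✓ → 330
sku=U16: ✗
sku=U71: ✓ → 390
sku=U66: ✗
sku=U85: ✓ → 312
sku=U25: ✗
sku=U13: ✓ → 245
sku=U39: ✓ → 166
sku=U79: ✗
sku=U70: ✓ → 149
rating_min = MIN(157, 250, 330, 390, 312, 245, 166, 149) = 149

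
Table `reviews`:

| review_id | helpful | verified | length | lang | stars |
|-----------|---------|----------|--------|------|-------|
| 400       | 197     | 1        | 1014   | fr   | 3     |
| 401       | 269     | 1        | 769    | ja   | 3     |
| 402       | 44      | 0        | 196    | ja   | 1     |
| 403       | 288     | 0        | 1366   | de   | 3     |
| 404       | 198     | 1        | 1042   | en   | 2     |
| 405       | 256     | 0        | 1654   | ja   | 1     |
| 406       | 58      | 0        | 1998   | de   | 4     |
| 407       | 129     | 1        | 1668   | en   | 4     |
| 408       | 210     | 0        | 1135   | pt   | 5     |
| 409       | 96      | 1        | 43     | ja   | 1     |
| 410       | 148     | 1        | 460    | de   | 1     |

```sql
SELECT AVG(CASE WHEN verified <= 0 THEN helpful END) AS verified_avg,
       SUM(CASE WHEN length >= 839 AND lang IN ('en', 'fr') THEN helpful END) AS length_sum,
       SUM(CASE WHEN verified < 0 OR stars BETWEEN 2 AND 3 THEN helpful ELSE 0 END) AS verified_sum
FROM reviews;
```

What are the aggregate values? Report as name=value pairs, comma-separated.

[verified_avg: verified <= 0]
review_id=400: ✗
review_id=401: ✗
review_id=402: ✓ → 44
review_id=403: ✓ → 288
review_id=404: ✗
review_id=405: ✓ → 256
review_id=406: ✓ → 58
review_id=407: ✗
review_id=408: ✓ → 210
review_id=409: ✗
review_id=410: ✗
verified_avg = (44 + 288 + 256 + 58 + 210) / 5 = 171.2
—
[length_sum: length >= 839 AND lang IN ('en', 'fr')]
review_id=400: ✓ → 197
review_id=401: ✗
review_id=402: ✗
review_id=403: ✗
review_id=404: ✓ → 198
review_id=405: ✗
review_id=406: ✗
review_id=407: ✓ → 129
review_id=408: ✗
review_id=409: ✗
review_id=410: ✗
length_sum = 197 + 198 + 129 = 524
—
[verified_sum: verified < 0 OR stars BETWEEN 2 AND 3]
review_id=400: ✓ → 197
review_id=401: ✓ → 269
review_id=402: ✗
review_id=403: ✓ → 288
review_id=404: ✓ → 198
review_id=405: ✗
review_id=406: ✗
review_id=407: ✗
review_id=408: ✗
review_id=409: ✗
review_id=410: ✗
verified_sum = 197 + 269 + 288 + 198 = 952

verified_avg=171.2, length_sum=524, verified_sum=952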